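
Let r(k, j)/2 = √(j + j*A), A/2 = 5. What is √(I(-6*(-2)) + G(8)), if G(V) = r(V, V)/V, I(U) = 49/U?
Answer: √(147 + 18*√22)/6 ≈ 2.5355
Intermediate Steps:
A = 10 (A = 2*5 = 10)
r(k, j) = 2*√11*√j (r(k, j) = 2*√(j + j*10) = 2*√(j + 10*j) = 2*√(11*j) = 2*(√11*√j) = 2*√11*√j)
G(V) = 2*√11/√V (G(V) = (2*√11*√V)/V = 2*√11/√V)
√(I(-6*(-2)) + G(8)) = √(49/((-6*(-2))) + 2*√11/√8) = √(49/12 + 2*√11*(√2/4)) = √(49*(1/12) + √22/2) = √(49/12 + √22/2)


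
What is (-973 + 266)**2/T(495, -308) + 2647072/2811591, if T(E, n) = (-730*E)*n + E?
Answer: 10963506561037/11589617087235 ≈ 0.94598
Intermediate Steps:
T(E, n) = E - 730*E*n (T(E, n) = -730*E*n + E = E - 730*E*n)
(-973 + 266)**2/T(495, -308) + 2647072/2811591 = (-973 + 266)**2/((495*(1 - 730*(-308)))) + 2647072/2811591 = (-707)**2/((495*(1 + 224840))) + 2647072*(1/2811591) = 499849/((495*224841)) + 2647072/2811591 = 499849/111296295 + 2647072/2811591 = 10963506561037/11589617087235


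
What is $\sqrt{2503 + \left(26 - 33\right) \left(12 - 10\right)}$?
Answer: $\sqrt{2489} \approx 49.89$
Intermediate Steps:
$\sqrt{2503 + \left(26 - 33\right) \left(12 - 10\right)} = \sqrt{2503 - 7 \left(12 - 10\right)} = \sqrt{2503 - 14} = \sqrt{2489}$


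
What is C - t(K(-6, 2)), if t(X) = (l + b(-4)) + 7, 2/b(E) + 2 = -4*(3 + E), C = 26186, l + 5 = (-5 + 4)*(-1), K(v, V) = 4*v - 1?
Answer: 26182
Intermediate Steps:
K(v, V) = -1 + 4*v
l = -4 (l = -5 + (-5 + 4)*(-1) = -5 - 1*(-1) = -5 + 1 = -4)
b(E) = 2/(-14 - 4*E) (b(E) = 2/(-2 - 4*(3 + E)) = 2/(-2 + (-12 - 4*E)) = 2/(-14 - 4*E))
t(X) = 4 (t(X) = (-4 - 1/(7 + 2*(-4))) + 7 = (-4 - 1/(7 - 8)) + 7 = (-4 - 1/(-1)) + 7 = (-4 - 1*(-1)) + 7 = (-4 + 1) + 7 = -3 + 7 = 4)
C - t(K(-6, 2)) = 26186 - 1*4 = 26186 - 4 = 26182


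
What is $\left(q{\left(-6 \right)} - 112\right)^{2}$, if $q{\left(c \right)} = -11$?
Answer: $15129$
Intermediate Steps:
$\left(q{\left(-6 \right)} - 112\right)^{2} = \left(-11 - 112\right)^{2} = \left(-123\right)^{2} = 15129$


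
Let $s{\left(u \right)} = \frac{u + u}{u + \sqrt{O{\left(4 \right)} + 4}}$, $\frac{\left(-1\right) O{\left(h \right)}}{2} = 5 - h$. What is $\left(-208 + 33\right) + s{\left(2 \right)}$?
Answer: $-171 - 2 \sqrt{2} \approx -173.83$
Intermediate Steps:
$O{\left(h \right)} = -10 + 2 h$ ($O{\left(h \right)} = - 2 \left(5 - h\right) = -10 + 2 h$)
$s{\left(u \right)} = \frac{2 u}{u + \sqrt{2}}$ ($s{\left(u \right)} = \frac{u + u}{u + \sqrt{\left(-10 + 2 \cdot 4\right) + 4}} = \frac{2 u}{u + \sqrt{\left(-10 + 8\right) + 4}} = \frac{2 u}{u + \sqrt{-2 + 4}} = \frac{2 u}{u + \sqrt{2}}$)
$\left(-208 + 33\right) + s{\left(2 \right)} = \left(-208 + 33\right) + 2 \cdot 2 \frac{1}{2 + \sqrt{2}} = -175 + \frac{4}{2 + \sqrt{2}}$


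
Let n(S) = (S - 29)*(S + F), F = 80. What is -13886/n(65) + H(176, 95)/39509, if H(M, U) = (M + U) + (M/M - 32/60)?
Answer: -273602459/103118490 ≈ -2.6533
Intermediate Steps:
H(M, U) = 7/15 + M + U (H(M, U) = (M + U) + (1 - 32*1/60) = (M + U) + (1 - 8/15) = (M + U) + 7/15 = 7/15 + M + U)
n(S) = (-29 + S)*(80 + S) (n(S) = (S - 29)*(S + 80) = (-29 + S)*(80 + S))
-13886/n(65) + H(176, 95)/39509 = -13886/(-2320 + 65² + 51*65) + (7/15 + 176 + 95)/39509 = -13886/(-2320 + 4225 + 3315) + (4072/15)*(1/39509) = -13886/5220 + 4072/592635 = -13886*1/5220 + 4072/592635 = -6943/2610 + 4072/592635 = -273602459/103118490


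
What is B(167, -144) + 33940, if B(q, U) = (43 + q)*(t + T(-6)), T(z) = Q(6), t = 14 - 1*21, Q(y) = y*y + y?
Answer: 41290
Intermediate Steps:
Q(y) = y + y² (Q(y) = y² + y = y + y²)
t = -7 (t = 14 - 21 = -7)
T(z) = 42 (T(z) = 6*(1 + 6) = 6*7 = 42)
B(q, U) = 1505 + 35*q (B(q, U) = (43 + q)*(-7 + 42) = (43 + q)*35 = 1505 + 35*q)
B(167, -144) + 33940 = (1505 + 35*167) + 33940 = (1505 + 5845) + 33940 = 7350 + 33940 = 41290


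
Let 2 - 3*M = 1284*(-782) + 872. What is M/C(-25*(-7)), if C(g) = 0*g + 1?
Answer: 334406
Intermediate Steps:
C(g) = 1 (C(g) = 0 + 1 = 1)
M = 334406 (M = ⅔ - (1284*(-782) + 872)/3 = ⅔ - (-1004088 + 872)/3 = ⅔ - ⅓*(-1003216) = ⅔ + 1003216/3 = 334406)
M/C(-25*(-7)) = 334406/1 = 334406*1 = 334406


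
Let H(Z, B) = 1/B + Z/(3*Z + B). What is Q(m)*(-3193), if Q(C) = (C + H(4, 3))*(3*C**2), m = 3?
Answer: -1551798/5 ≈ -3.1036e+5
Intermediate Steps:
H(Z, B) = 1/B + Z/(B + 3*Z)
Q(C) = 3*C**2*(3/5 + C) (Q(C) = (C + (3 + 3*4 + 3*4)/(3*(3 + 3*4)))*(3*C**2) = (C + (3 + 12 + 12)/(3*(3 + 12)))*(3*C**2) = (C + (1/3)*27/15)*(3*C**2) = (C + (1/3)*(1/15)*27)*(3*C**2) = (C + 3/5)*(3*C**2) = (3/5 + C)*(3*C**2) = 3*C**2*(3/5 + C))
Q(m)*(-3193) = (3**2*(9/5 + 3*3))*(-3193) = (9*(9/5 + 9))*(-3193) = (9*(54/5))*(-3193) = (486/5)*(-3193) = -1551798/5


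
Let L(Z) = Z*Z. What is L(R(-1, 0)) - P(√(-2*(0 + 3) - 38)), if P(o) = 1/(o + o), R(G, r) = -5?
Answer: 25 + I*√11/44 ≈ 25.0 + 0.075378*I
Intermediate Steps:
L(Z) = Z²
P(o) = 1/(2*o)
L(R(-1, 0)) - P(√(-2*(0 + 3) - 38)) = (-5)² - 1/(2*(√(-2*(0 + 3) - 38))) = 25 - 1/(2*(√(-2*3 - 38))) = 25 - 1/(2*(√(-6 - 38))) = 25 - 1/(2*(√(-44))) = 25 - 1/(2*(2*I*√11)) = 25 - (-I*√11/22)/2 = 25 - (-1)*I*√11/44 = 25 + I*√11/44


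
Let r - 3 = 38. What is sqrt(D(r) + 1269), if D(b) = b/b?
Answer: sqrt(1270) ≈ 35.637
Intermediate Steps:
r = 41 (r = 3 + 38 = 41)
D(b) = 1
sqrt(D(r) + 1269) = sqrt(1 + 1269) = sqrt(1270)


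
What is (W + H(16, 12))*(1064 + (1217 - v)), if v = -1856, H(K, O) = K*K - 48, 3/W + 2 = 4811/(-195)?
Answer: 639002793/743 ≈ 8.6003e+5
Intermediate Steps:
W = -585/5201 (W = 3/(-2 + 4811/(-195)) = 3/(-2 + 4811*(-1/195)) = 3/(-2 - 4811/195) = 3/(-5201/195) = 3*(-195/5201) = -585/5201 ≈ -0.11248)
H(K, O) = -48 + K**2 (H(K, O) = K**2 - 48 = -48 + K**2)
(W + H(16, 12))*(1064 + (1217 - v)) = (-585/5201 + (-48 + 16**2))*(1064 + (1217 - 1*(-1856))) = (-585/5201 + (-48 + 256))*(1064 + (1217 + 1856)) = (-585/5201 + 208)*(1064 + 3073) = (1081223/5201)*4137 = 639002793/743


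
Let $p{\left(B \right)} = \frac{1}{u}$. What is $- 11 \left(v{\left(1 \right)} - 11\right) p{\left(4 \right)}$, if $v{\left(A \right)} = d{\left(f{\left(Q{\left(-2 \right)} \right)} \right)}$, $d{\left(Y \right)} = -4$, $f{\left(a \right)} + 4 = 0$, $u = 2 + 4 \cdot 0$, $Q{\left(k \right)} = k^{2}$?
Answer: $\frac{165}{2} \approx 82.5$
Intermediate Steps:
$u = 2$ ($u = 2 + 0 = 2$)
$f{\left(a \right)} = -4$ ($f{\left(a \right)} = -4 + 0 = -4$)
$v{\left(A \right)} = -4$
$p{\left(B \right)} = \frac{1}{2}$
$- 11 \left(v{\left(1 \right)} - 11\right) p{\left(4 \right)} = - 11 \left(-4 - 11\right) \frac{1}{2} = \left(-11\right) \left(-15\right) \frac{1}{2} = 165 \cdot \frac{1}{2} = \frac{165}{2}$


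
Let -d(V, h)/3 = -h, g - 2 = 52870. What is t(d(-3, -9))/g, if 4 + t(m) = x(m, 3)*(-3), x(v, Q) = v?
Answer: 77/52872 ≈ 0.0014563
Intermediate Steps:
g = 52872 (g = 2 + 52870 = 52872)
d(V, h) = 3*h (d(V, h) = -(-3)*h = 3*h)
t(m) = -4 - 3*m (t(m) = -4 + m*(-3) = -4 - 3*m)
t(d(-3, -9))/g = (-4 - 9*(-9))/52872 = (-4 - 3*(-27))*(1/52872) = (-4 + 81)*(1/52872) = 77*(1/52872) = 77/52872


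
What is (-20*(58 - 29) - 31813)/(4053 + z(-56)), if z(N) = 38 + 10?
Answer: -32393/4101 ≈ -7.8988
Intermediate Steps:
z(N) = 48
(-20*(58 - 29) - 31813)/(4053 + z(-56)) = (-20*(58 - 29) - 31813)/(4053 + 48) = (-20*29 - 31813)/4101 = (-580 - 31813)*(1/4101) = -32393*1/4101 = -32393/4101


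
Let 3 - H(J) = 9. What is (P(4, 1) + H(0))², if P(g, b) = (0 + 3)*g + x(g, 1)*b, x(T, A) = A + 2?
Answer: 81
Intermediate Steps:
H(J) = -6 (H(J) = 3 - 1*9 = 3 - 9 = -6)
x(T, A) = 2 + A
P(g, b) = 3*b + 3*g (P(g, b) = (0 + 3)*g + (2 + 1)*b = 3*g + 3*b = 3*b + 3*g)
(P(4, 1) + H(0))² = ((3*1 + 3*4) - 6)² = ((3 + 12) - 6)² = (15 - 6)² = 9² = 81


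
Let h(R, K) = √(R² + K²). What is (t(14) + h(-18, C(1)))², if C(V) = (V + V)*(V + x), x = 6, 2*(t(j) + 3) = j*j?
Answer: 9545 + 380*√130 ≈ 13878.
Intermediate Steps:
t(j) = -3 + j²/2 (t(j) = -3 + (j*j)/2 = -3 + j²/2)
C(V) = 2*V*(6 + V) (C(V) = (V + V)*(V + 6) = (2*V)*(6 + V) = 2*V*(6 + V))
h(R, K) = √(K² + R²)
(t(14) + h(-18, C(1)))² = ((-3 + (½)*14²) + √((2*1*(6 + 1))² + (-18)²))² = ((-3 + (½)*196) + √((2*1*7)² + 324))² = ((-3 + 98) + √(14² + 324))² = (95 + √(196 + 324))² = (95 + √520)² = (95 + 2*√130)²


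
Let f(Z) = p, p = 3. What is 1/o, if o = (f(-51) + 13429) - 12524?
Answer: 1/908 ≈ 0.0011013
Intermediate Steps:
f(Z) = 3
o = 908 (o = (3 + 13429) - 12524 = 13432 - 12524 = 908)
1/o = 1/908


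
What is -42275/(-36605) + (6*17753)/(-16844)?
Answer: -318701129/61657462 ≈ -5.1689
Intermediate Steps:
-42275/(-36605) + (6*17753)/(-16844) = -42275*(-1/36605) + 106518*(-1/16844) = 8455/7321 - 53259/8422 = -318701129/61657462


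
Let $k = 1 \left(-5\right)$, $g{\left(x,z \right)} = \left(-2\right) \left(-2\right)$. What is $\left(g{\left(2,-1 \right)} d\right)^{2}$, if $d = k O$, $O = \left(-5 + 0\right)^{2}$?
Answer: $250000$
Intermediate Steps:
$g{\left(x,z \right)} = 4$
$O = 25$ ($O = \left(-5\right)^{2} = 25$)
$k = -5$
$d = -125$ ($d = \left(-5\right) 25 = -125$)
$\left(g{\left(2,-1 \right)} d\right)^{2} = \left(4 \left(-125\right)\right)^{2} = \left(-500\right)^{2} = 250000$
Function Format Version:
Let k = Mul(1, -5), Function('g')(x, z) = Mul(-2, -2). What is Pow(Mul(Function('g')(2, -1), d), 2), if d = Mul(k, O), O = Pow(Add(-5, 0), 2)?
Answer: 250000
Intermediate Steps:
Function('g')(x, z) = 4
O = 25 (O = Pow(-5, 2) = 25)
k = -5
d = -125 (d = Mul(-5, 25) = -125)
Pow(Mul(Function('g')(2, -1), d), 2) = Pow(Mul(4, -125), 2) = Pow(-500, 2) = 250000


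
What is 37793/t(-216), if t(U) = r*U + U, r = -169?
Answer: 5399/5184 ≈ 1.0415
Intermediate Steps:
t(U) = -168*U (t(U) = -169*U + U = -168*U)
37793/t(-216) = 37793/((-168*(-216))) = 37793/36288 = 37793*(1/36288) = 5399/5184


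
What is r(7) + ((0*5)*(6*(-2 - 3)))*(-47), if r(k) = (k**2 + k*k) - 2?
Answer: 96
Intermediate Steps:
r(k) = -2 + 2*k**2 (r(k) = (k**2 + k**2) - 2 = 2*k**2 - 2 = -2 + 2*k**2)
r(7) + ((0*5)*(6*(-2 - 3)))*(-47) = (-2 + 2*7**2) + ((0*5)*(6*(-2 - 3)))*(-47) = (-2 + 2*49) + (0*(6*(-5)))*(-47) = (-2 + 98) + (0*(-30))*(-47) = 96 + 0*(-47) = 96 + 0 = 96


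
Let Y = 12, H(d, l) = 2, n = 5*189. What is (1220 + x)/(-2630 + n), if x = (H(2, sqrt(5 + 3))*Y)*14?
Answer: -1556/1685 ≈ -0.92344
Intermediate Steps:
n = 945
x = 336 (x = (2*12)*14 = 24*14 = 336)
(1220 + x)/(-2630 + n) = (1220 + 336)/(-2630 + 945) = 1556/(-1685) = 1556*(-1/1685) = -1556/1685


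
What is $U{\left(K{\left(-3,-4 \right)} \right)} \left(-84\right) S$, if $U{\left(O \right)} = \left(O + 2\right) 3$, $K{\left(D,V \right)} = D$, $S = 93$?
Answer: $23436$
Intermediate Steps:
$U{\left(O \right)} = 6 + 3 O$ ($U{\left(O \right)} = \left(2 + O\right) 3 = 6 + 3 O$)
$U{\left(K{\left(-3,-4 \right)} \right)} \left(-84\right) S = \left(6 + 3 \left(-3\right)\right) \left(-84\right) 93 = \left(6 - 9\right) \left(-84\right) 93 = \left(-3\right) \left(-84\right) 93 = 252 \cdot 93 = 23436$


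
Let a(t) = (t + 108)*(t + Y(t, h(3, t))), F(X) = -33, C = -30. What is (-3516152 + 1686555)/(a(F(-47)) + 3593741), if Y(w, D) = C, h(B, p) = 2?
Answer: -1829597/3589016 ≈ -0.50978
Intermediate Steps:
Y(w, D) = -30
a(t) = (-30 + t)*(108 + t) (a(t) = (t + 108)*(t - 30) = (108 + t)*(-30 + t) = (-30 + t)*(108 + t))
(-3516152 + 1686555)/(a(F(-47)) + 3593741) = (-3516152 + 1686555)/((-3240 + (-33)² + 78*(-33)) + 3593741) = -1829597/((-3240 + 1089 - 2574) + 3593741) = -1829597/(-4725 + 3593741) = -1829597/3589016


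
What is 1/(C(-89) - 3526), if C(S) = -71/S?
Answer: -89/313743 ≈ -0.00028367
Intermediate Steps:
1/(C(-89) - 3526) = 1/(-71/(-89) - 3526) = 1/(-71*(-1/89) - 3526) = 1/(71/89 - 3526) = 1/(-313743/89) = -89/313743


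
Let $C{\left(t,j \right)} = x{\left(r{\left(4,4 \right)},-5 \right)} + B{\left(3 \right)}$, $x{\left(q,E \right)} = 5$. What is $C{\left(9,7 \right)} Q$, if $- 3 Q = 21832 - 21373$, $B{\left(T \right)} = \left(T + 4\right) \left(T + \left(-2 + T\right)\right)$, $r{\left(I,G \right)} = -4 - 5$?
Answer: $-5049$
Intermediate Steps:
$r{\left(I,G \right)} = -9$ ($r{\left(I,G \right)} = -4 - 5 = -9$)
$B{\left(T \right)} = \left(-2 + 2 T\right) \left(4 + T\right)$ ($B{\left(T \right)} = \left(4 + T\right) \left(-2 + 2 T\right) = \left(-2 + 2 T\right) \left(4 + T\right)$)
$Q = -153$ ($Q = - \frac{21832 - 21373}{3} = \left(- \frac{1}{3}\right) 459 = -153$)
$C{\left(t,j \right)} = 33$ ($C{\left(t,j \right)} = 5 + \left(-8 + 2 \cdot 3^{2} + 6 \cdot 3\right) = 5 + \left(-8 + 2 \cdot 9 + 18\right) = 5 + \left(-8 + 18 + 18\right) = 5 + 28 = 33$)
$C{\left(9,7 \right)} Q = 33 \left(-153\right) = -5049$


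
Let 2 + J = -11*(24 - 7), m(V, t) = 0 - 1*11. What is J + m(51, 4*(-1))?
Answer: -200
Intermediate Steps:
m(V, t) = -11 (m(V, t) = 0 - 11 = -11)
J = -189 (J = -2 - 11*(24 - 7) = -2 - 11*17 = -2 - 187 = -189)
J + m(51, 4*(-1)) = -189 - 11 = -200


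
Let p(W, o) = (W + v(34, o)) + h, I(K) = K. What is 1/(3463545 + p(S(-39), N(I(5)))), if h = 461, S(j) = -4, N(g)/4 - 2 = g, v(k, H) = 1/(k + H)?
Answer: 62/214768125 ≈ 2.8868e-7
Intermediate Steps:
v(k, H) = 1/(H + k)
N(g) = 8 + 4*g
p(W, o) = 461 + W + 1/(34 + o) (p(W, o) = (W + 1/(o + 34)) + 461 = (W + 1/(34 + o)) + 461 = 461 + W + 1/(34 + o))
1/(3463545 + p(S(-39), N(I(5)))) = 1/(3463545 + (1 + (34 + (8 + 4*5))*(461 - 4))/(34 + (8 + 4*5))) = 1/(3463545 + (1 + (34 + (8 + 20))*457)/(34 + (8 + 20))) = 1/(3463545 + (1 + (34 + 28)*457)/(34 + 28)) = 1/(3463545 + (1 + 62*457)/62) = 1/(3463545 + (1 + 28334)/62) = 1/(3463545 + (1/62)*28335) = 1/(3463545 + 28335/62) = 1/(214768125/62) = 62/214768125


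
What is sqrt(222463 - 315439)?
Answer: 4*I*sqrt(5811) ≈ 304.92*I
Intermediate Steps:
sqrt(222463 - 315439) = sqrt(-92976) = 4*I*sqrt(5811)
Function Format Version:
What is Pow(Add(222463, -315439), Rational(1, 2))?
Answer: Mul(4, I, Pow(5811, Rational(1, 2))) ≈ Mul(304.92, I)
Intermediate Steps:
Pow(Add(222463, -315439), Rational(1, 2)) = Pow(-92976, Rational(1, 2)) = Mul(4, I, Pow(5811, Rational(1, 2)))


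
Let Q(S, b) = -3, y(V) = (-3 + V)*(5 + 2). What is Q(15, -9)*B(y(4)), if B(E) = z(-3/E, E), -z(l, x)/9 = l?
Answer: -81/7 ≈ -11.571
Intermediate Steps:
z(l, x) = -9*l
y(V) = -21 + 7*V (y(V) = (-3 + V)*7 = -21 + 7*V)
B(E) = 27/E (B(E) = -(-27)/E = 27/E)
Q(15, -9)*B(y(4)) = -81/(-21 + 7*4) = -81/(-21 + 28) = -81/7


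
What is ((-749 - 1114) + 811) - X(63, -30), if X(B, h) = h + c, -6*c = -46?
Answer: -3089/3 ≈ -1029.7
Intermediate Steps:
c = 23/3 (c = -1/6*(-46) = 23/3 ≈ 7.6667)
X(B, h) = 23/3 + h (X(B, h) = h + 23/3 = 23/3 + h)
((-749 - 1114) + 811) - X(63, -30) = ((-749 - 1114) + 811) - (23/3 - 30) = (-1863 + 811) - 1*(-67/3) = -1052 + 67/3 = -3089/3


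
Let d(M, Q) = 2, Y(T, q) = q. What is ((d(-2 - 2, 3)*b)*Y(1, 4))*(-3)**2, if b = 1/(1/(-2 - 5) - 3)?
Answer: -252/11 ≈ -22.909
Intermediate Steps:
b = -7/22 (b = 1/(1/(-7) - 3) = 1/(-1/7 - 3) = 1/(-22/7) = -7/22 ≈ -0.31818)
((d(-2 - 2, 3)*b)*Y(1, 4))*(-3)**2 = ((2*(-7/22))*4)*(-3)**2 = -7/11*4*9 = -28/11*9 = -252/11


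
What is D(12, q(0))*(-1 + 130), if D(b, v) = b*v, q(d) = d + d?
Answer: 0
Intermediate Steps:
q(d) = 2*d
D(12, q(0))*(-1 + 130) = (12*(2*0))*(-1 + 130) = (12*0)*129 = 0*129 = 0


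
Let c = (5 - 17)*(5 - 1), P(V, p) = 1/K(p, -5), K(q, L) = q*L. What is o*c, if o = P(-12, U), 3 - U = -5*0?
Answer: 16/5 ≈ 3.2000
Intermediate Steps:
K(q, L) = L*q
U = 3 (U = 3 - (-5)*0 = 3 - 1*0 = 3 + 0 = 3)
P(V, p) = -1/(5*p) (P(V, p) = 1/(-5*p) = -1/(5*p))
c = -48 (c = -12*4 = -48)
o = -1/15 (o = -⅕/3 = -⅕*⅓ = -1/15 ≈ -0.066667)
o*c = -1/15*(-48) = 16/5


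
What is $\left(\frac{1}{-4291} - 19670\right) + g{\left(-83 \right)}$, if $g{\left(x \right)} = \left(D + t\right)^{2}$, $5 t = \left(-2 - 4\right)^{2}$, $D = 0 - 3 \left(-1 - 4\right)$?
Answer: $- \frac{2057229864}{107275} \approx -19177.0$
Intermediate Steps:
$D = 15$ ($D = 0 - -15 = 0 + 15 = 15$)
$t = \frac{36}{5}$ ($t = \frac{\left(-2 - 4\right)^{2}}{5} = \frac{\left(-6\right)^{2}}{5} = \frac{1}{5} \cdot 36 = \frac{36}{5} \approx 7.2$)
$g{\left(x \right)} = \frac{12321}{25}$ ($g{\left(x \right)} = \left(15 + \frac{36}{5}\right)^{2} = \left(\frac{111}{5}\right)^{2} = \frac{12321}{25}$)
$\left(\frac{1}{-4291} - 19670\right) + g{\left(-83 \right)} = \left(\frac{1}{-4291} - 19670\right) + \frac{12321}{25} = \left(- \frac{1}{4291} - 19670\right) + \frac{12321}{25} = - \frac{84403971}{4291} + \frac{12321}{25} = - \frac{2057229864}{107275}$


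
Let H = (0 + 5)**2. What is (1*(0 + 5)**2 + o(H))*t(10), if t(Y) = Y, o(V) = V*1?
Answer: 500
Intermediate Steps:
H = 25 (H = 5**2 = 25)
o(V) = V
(1*(0 + 5)**2 + o(H))*t(10) = (1*(0 + 5)**2 + 25)*10 = (1*5**2 + 25)*10 = (1*25 + 25)*10 = (25 + 25)*10 = 50*10 = 500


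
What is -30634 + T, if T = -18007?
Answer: -48641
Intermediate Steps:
-30634 + T = -30634 - 18007 = -48641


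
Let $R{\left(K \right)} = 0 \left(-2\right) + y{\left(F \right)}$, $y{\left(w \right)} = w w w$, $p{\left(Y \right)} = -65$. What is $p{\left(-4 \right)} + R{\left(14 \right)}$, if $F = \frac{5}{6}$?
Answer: $- \frac{13915}{216} \approx -64.421$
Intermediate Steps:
$F = \frac{5}{6}$ ($F = 5 \cdot \frac{1}{6} = \frac{5}{6} \approx 0.83333$)
$y{\left(w \right)} = w^{3}$ ($y{\left(w \right)} = w^{2} w = w^{3}$)
$R{\left(K \right)} = \frac{125}{216}$ ($R{\left(K \right)} = 0 \left(-2\right) + \left(\frac{5}{6}\right)^{3} = 0 + \frac{125}{216} = \frac{125}{216}$)
$p{\left(-4 \right)} + R{\left(14 \right)} = -65 + \frac{125}{216} = - \frac{13915}{216}$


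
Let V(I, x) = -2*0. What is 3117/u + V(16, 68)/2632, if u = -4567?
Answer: -3117/4567 ≈ -0.68250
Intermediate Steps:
V(I, x) = 0
3117/u + V(16, 68)/2632 = 3117/(-4567) + 0/2632 = 3117*(-1/4567) + 0*(1/2632) = -3117/4567 + 0 = -3117/4567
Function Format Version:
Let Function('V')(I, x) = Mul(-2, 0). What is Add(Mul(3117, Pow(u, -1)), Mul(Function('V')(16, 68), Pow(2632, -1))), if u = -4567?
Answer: Rational(-3117, 4567) ≈ -0.68250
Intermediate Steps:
Function('V')(I, x) = 0
Add(Mul(3117, Pow(u, -1)), Mul(Function('V')(16, 68), Pow(2632, -1))) = Add(Mul(3117, Pow(-4567, -1)), Mul(0, Pow(2632, -1))) = Add(Mul(3117, Rational(-1, 4567)), Mul(0, Rational(1, 2632))) = Add(Rational(-3117, 4567), 0) = Rational(-3117, 4567)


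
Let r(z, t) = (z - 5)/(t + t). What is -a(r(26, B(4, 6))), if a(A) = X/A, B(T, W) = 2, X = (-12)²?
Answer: -192/7 ≈ -27.429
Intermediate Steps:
X = 144
r(z, t) = (-5 + z)/(2*t) (r(z, t) = (-5 + z)/((2*t)) = (-5 + z)*(1/(2*t)) = (-5 + z)/(2*t))
a(A) = 144/A
-a(r(26, B(4, 6))) = -144/((½)*(-5 + 26)/2) = -144/((½)*(½)*21) = -144/21/4 = -144*4/21 = -1*192/7 = -192/7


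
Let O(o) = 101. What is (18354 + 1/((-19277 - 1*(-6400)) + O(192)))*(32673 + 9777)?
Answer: 4977065171175/6388 ≈ 7.7913e+8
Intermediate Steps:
(18354 + 1/((-19277 - 1*(-6400)) + O(192)))*(32673 + 9777) = (18354 + 1/((-19277 - 1*(-6400)) + 101))*(32673 + 9777) = (18354 + 1/((-19277 + 6400) + 101))*42450 = (18354 + 1/(-12877 + 101))*42450 = (18354 + 1/(-12776))*42450 = (18354 - 1/12776)*42450 = (234490703/12776)*42450 = 4977065171175/6388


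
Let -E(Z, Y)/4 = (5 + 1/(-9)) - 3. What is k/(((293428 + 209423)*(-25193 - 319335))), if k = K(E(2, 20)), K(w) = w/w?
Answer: -1/173246249328 ≈ -5.7721e-12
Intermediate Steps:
E(Z, Y) = -68/9 (E(Z, Y) = -4*((5 + 1/(-9)) - 3) = -4*((5 - ⅑) - 3) = -4*(44/9 - 3) = -4*17/9 = -68/9)
K(w) = 1
k = 1
k/(((293428 + 209423)*(-25193 - 319335))) = 1/((293428 + 209423)*(-25193 - 319335)) = 1/(502851*(-344528)) = 1/(-173246249328) = 1*(-1/173246249328) = -1/173246249328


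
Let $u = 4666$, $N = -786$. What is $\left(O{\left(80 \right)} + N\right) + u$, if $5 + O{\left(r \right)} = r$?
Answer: $3955$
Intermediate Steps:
$O{\left(r \right)} = -5 + r$
$\left(O{\left(80 \right)} + N\right) + u = \left(\left(-5 + 80\right) - 786\right) + 4666 = \left(75 - 786\right) + 4666 = -711 + 4666 = 3955$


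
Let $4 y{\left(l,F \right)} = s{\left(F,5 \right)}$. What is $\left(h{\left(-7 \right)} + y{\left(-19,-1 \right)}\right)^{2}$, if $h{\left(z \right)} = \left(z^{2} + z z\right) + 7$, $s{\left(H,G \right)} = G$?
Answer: $\frac{180625}{16} \approx 11289.0$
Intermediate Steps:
$y{\left(l,F \right)} = \frac{5}{4}$ ($y{\left(l,F \right)} = \frac{1}{4} \cdot 5 = \frac{5}{4}$)
$h{\left(z \right)} = 7 + 2 z^{2}$ ($h{\left(z \right)} = \left(z^{2} + z^{2}\right) + 7 = 2 z^{2} + 7 = 7 + 2 z^{2}$)
$\left(h{\left(-7 \right)} + y{\left(-19,-1 \right)}\right)^{2} = \left(\left(7 + 2 \left(-7\right)^{2}\right) + \frac{5}{4}\right)^{2} = \left(\left(7 + 2 \cdot 49\right) + \frac{5}{4}\right)^{2} = \left(\left(7 + 98\right) + \frac{5}{4}\right)^{2} = \left(105 + \frac{5}{4}\right)^{2} = \left(\frac{425}{4}\right)^{2} = \frac{180625}{16}$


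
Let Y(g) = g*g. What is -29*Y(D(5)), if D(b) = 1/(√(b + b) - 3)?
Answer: -551 - 174*√10 ≈ -1101.2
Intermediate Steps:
D(b) = 1/(-3 + √2*√b) (D(b) = 1/(√(2*b) - 3) = 1/(√2*√b - 3) = 1/(-3 + √2*√b))
Y(g) = g²
-29*Y(D(5)) = -29/(-3 + √2*√5)² = -29/(-3 + √10)²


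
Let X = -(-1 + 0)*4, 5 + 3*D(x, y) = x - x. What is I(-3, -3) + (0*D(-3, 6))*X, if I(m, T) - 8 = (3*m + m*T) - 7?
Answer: 1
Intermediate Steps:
D(x, y) = -5/3 (D(x, y) = -5/3 + (x - x)/3 = -5/3 + (⅓)*0 = -5/3 + 0 = -5/3)
I(m, T) = 1 + 3*m + T*m (I(m, T) = 8 + ((3*m + m*T) - 7) = 8 + ((3*m + T*m) - 7) = 8 + (-7 + 3*m + T*m) = 1 + 3*m + T*m)
X = 4 (X = -(-1)*4 = -1*(-4) = 4)
I(-3, -3) + (0*D(-3, 6))*X = (1 + 3*(-3) - 3*(-3)) + (0*(-5/3))*4 = (1 - 9 + 9) + 0*4 = 1 + 0 = 1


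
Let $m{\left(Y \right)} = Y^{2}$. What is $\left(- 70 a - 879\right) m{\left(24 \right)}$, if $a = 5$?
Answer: $-707904$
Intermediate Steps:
$\left(- 70 a - 879\right) m{\left(24 \right)} = \left(\left(-70\right) 5 - 879\right) 24^{2} = \left(-350 - 879\right) 576 = \left(-1229\right) 576 = -707904$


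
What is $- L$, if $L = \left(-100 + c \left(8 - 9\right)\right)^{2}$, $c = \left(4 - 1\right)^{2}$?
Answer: $-11881$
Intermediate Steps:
$c = 9$ ($c = 3^{2} = 9$)
$L = 11881$ ($L = \left(-100 + 9 \left(8 - 9\right)\right)^{2} = \left(-100 + 9 \left(-1\right)\right)^{2} = \left(-100 - 9\right)^{2} = \left(-109\right)^{2} = 11881$)
$- L = \left(-1\right) 11881 = -11881$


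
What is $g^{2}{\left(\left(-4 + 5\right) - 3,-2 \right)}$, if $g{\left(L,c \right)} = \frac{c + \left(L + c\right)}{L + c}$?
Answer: $\frac{9}{4} \approx 2.25$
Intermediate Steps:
$g{\left(L,c \right)} = \frac{L + 2 c}{L + c}$
$g^{2}{\left(\left(-4 + 5\right) - 3,-2 \right)} = \left(\frac{\left(\left(-4 + 5\right) - 3\right) + 2 \left(-2\right)}{\left(\left(-4 + 5\right) - 3\right) - 2}\right)^{2} = \left(\frac{\left(1 - 3\right) - 4}{\left(1 - 3\right) - 2}\right)^{2} = \left(\frac{-2 - 4}{-2 - 2}\right)^{2} = \left(\frac{1}{-4} \left(-6\right)\right)^{2} = \left(\left(- \frac{1}{4}\right) \left(-6\right)\right)^{2} = \left(\frac{3}{2}\right)^{2} = \frac{9}{4}$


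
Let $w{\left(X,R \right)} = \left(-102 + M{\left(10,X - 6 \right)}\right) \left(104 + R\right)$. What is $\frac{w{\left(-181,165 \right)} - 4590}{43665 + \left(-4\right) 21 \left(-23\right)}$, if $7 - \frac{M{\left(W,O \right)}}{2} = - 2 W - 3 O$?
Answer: $- \frac{106440}{15199} \approx -7.0031$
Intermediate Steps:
$M{\left(W,O \right)} = 14 + 4 W + 6 O$ ($M{\left(W,O \right)} = 14 - 2 \left(- 2 W - 3 O\right) = 14 - 2 \left(- 3 O - 2 W\right) = 14 + \left(4 W + 6 O\right) = 14 + 4 W + 6 O$)
$w{\left(X,R \right)} = \left(-84 + 6 X\right) \left(104 + R\right)$ ($w{\left(X,R \right)} = \left(-102 + \left(14 + 4 \cdot 10 + 6 \left(X - 6\right)\right)\right) \left(104 + R\right) = \left(-102 + \left(14 + 40 + 6 \left(X - 6\right)\right)\right) \left(104 + R\right) = \left(-102 + \left(14 + 40 + 6 \left(-6 + X\right)\right)\right) \left(104 + R\right) = \left(-102 + \left(14 + 40 + \left(-36 + 6 X\right)\right)\right) \left(104 + R\right) = \left(-102 + \left(18 + 6 X\right)\right) \left(104 + R\right) = \left(-84 + 6 X\right) \left(104 + R\right)$)
$\frac{w{\left(-181,165 \right)} - 4590}{43665 + \left(-4\right) 21 \left(-23\right)} = \frac{\left(-8736 - 13860 + 624 \left(-181\right) + 6 \cdot 165 \left(-181\right)\right) - 4590}{43665 + \left(-4\right) 21 \left(-23\right)} = \frac{\left(-8736 - 13860 - 112944 - 179190\right) - 4590}{43665 - -1932} = \frac{-314730 - 4590}{43665 + 1932} = - \frac{319320}{45597} = \left(-319320\right) \frac{1}{45597} = - \frac{106440}{15199}$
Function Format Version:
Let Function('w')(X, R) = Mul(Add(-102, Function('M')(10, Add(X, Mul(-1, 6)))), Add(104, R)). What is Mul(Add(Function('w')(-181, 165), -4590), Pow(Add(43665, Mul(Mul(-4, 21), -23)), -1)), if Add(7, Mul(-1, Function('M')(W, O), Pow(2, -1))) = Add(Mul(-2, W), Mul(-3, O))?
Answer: Rational(-106440, 15199) ≈ -7.0031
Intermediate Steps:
Function('M')(W, O) = Add(14, Mul(4, W), Mul(6, O)) (Function('M')(W, O) = Add(14, Mul(-2, Add(Mul(-2, W), Mul(-3, O)))) = Add(14, Mul(-2, Add(Mul(-3, O), Mul(-2, W)))) = Add(14, Add(Mul(4, W), Mul(6, O))) = Add(14, Mul(4, W), Mul(6, O)))
Function('w')(X, R) = Mul(Add(-84, Mul(6, X)), Add(104, R)) (Function('w')(X, R) = Mul(Add(-102, Add(14, Mul(4, 10), Mul(6, Add(X, Mul(-1, 6))))), Add(104, R)) = Mul(Add(-102, Add(14, 40, Mul(6, Add(X, -6)))), Add(104, R)) = Mul(Add(-102, Add(14, 40, Mul(6, Add(-6, X)))), Add(104, R)) = Mul(Add(-102, Add(14, 40, Add(-36, Mul(6, X)))), Add(104, R)) = Mul(Add(-102, Add(18, Mul(6, X))), Add(104, R)) = Mul(Add(-84, Mul(6, X)), Add(104, R)))
Mul(Add(Function('w')(-181, 165), -4590), Pow(Add(43665, Mul(Mul(-4, 21), -23)), -1)) = Mul(Add(Add(-8736, Mul(-84, 165), Mul(624, -181), Mul(6, 165, -181)), -4590), Pow(Add(43665, Mul(Mul(-4, 21), -23)), -1)) = Mul(Add(Add(-8736, -13860, -112944, -179190), -4590), Pow(Add(43665, Mul(-84, -23)), -1)) = Mul(Add(-314730, -4590), Pow(Add(43665, 1932), -1)) = Mul(-319320, Pow(45597, -1)) = Mul(-319320, Rational(1, 45597)) = Rational(-106440, 15199)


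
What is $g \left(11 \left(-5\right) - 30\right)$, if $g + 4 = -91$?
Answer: $8075$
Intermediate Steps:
$g = -95$ ($g = -4 - 91 = -95$)
$g \left(11 \left(-5\right) - 30\right) = - 95 \left(11 \left(-5\right) - 30\right) = - 95 \left(-55 - 30\right) = \left(-95\right) \left(-85\right) = 8075$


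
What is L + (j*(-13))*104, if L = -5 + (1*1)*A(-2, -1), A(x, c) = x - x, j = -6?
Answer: 8107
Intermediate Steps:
A(x, c) = 0
L = -5 (L = -5 + (1*1)*0 = -5 + 1*0 = -5 + 0 = -5)
L + (j*(-13))*104 = -5 - 6*(-13)*104 = -5 + 78*104 = -5 + 8112 = 8107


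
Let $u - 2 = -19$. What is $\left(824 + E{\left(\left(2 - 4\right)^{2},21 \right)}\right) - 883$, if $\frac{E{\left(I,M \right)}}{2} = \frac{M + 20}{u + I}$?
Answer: $- \frac{849}{13} \approx -65.308$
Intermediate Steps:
$u = -17$ ($u = 2 - 19 = -17$)
$E{\left(I,M \right)} = \frac{2 \left(20 + M\right)}{-17 + I}$ ($E{\left(I,M \right)} = 2 \frac{M + 20}{-17 + I} = 2 \frac{20 + M}{-17 + I} = \frac{2 \left(20 + M\right)}{-17 + I}$)
$\left(824 + E{\left(\left(2 - 4\right)^{2},21 \right)}\right) - 883 = \left(824 + \frac{2 \left(20 + 21\right)}{-17 + \left(2 - 4\right)^{2}}\right) - 883 = \left(824 + 2 \frac{1}{-17 + \left(-2\right)^{2}} \cdot 41\right) - 883 = \left(824 + 2 \frac{1}{-17 + 4} \cdot 41\right) - 883 = \left(824 + 2 \frac{1}{-13} \cdot 41\right) - 883 = \left(824 + 2 \left(- \frac{1}{13}\right) 41\right) - 883 = \left(824 - \frac{82}{13}\right) - 883 = \frac{10630}{13} - 883 = - \frac{849}{13}$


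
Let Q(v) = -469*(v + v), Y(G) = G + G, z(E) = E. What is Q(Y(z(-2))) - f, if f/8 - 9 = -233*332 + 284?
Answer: 620256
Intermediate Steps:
Y(G) = 2*G
f = -616504 (f = 72 + 8*(-233*332 + 284) = 72 + 8*(-77356 + 284) = 72 + 8*(-77072) = 72 - 616576 = -616504)
Q(v) = -938*v
Q(Y(z(-2))) - f = -1876*(-2) - 1*(-616504) = -938*(-4) + 616504 = 3752 + 616504 = 620256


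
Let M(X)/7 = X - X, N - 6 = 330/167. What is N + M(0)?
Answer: 1332/167 ≈ 7.9760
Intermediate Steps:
N = 1332/167 (N = 6 + 330/167 = 1332/167 ≈ 7.9760)
M(X) = 0 (M(X) = 7*(X - X) = 7*0 = 0)
N + M(0) = 1332/167 + 0 = 1332/167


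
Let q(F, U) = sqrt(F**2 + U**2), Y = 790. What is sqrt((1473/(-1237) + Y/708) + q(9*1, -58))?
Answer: sqrt(-14374877646 + 191754658404*sqrt(3445))/437898 ≈ 7.6563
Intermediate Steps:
sqrt((1473/(-1237) + Y/708) + q(9*1, -58)) = sqrt((1473/(-1237) + 790/708) + sqrt((9*1)**2 + (-58)**2)) = sqrt((1473*(-1/1237) + 790*(1/708)) + sqrt(9**2 + 3364)) = sqrt((-1473/1237 + 395/354) + sqrt(81 + 3364)) = sqrt(-32827/437898 + sqrt(3445))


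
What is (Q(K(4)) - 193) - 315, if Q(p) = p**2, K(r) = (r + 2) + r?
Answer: -408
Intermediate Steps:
K(r) = 2 + 2*r (K(r) = (2 + r) + r = 2 + 2*r)
(Q(K(4)) - 193) - 315 = ((2 + 2*4)**2 - 193) - 315 = ((2 + 8)**2 - 193) - 315 = (10**2 - 193) - 315 = (100 - 193) - 315 = -93 - 315 = -408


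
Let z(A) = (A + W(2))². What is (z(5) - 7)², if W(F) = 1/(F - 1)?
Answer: 841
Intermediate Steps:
W(F) = 1/(-1 + F)
z(A) = (1 + A)² (z(A) = (A + 1/(-1 + 2))² = (A + 1/1)² = (A + 1)² = (1 + A)²)
(z(5) - 7)² = ((1 + 5)² - 7)² = (6² - 7)² = (36 - 7)² = 29² = 841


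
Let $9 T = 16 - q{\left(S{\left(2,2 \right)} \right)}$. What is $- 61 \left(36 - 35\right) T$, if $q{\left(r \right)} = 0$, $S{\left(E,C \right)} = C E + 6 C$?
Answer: $- \frac{976}{9} \approx -108.44$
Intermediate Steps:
$S{\left(E,C \right)} = 6 C + C E$
$T = \frac{16}{9}$ ($T = \frac{16 - 0}{9} = \frac{16 + 0}{9} = \frac{1}{9} \cdot 16 = \frac{16}{9} \approx 1.7778$)
$- 61 \left(36 - 35\right) T = - 61 \left(36 - 35\right) \frac{16}{9} = \left(-61\right) 1 \cdot \frac{16}{9} = \left(-61\right) \frac{16}{9} = - \frac{976}{9}$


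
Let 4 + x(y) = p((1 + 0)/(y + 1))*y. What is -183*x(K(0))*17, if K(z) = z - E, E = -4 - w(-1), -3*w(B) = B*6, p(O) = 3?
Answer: -43554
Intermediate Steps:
w(B) = -2*B (w(B) = -B*6/3 = -2*B)
E = -6 (E = -4 - (-2)*(-1) = -4 - 1*2 = -4 - 2 = -6)
K(z) = 6 + z (K(z) = z - 1*(-6) = z + 6 = 6 + z)
x(y) = -4 + 3*y
-183*x(K(0))*17 = -183*(-4 + 3*(6 + 0))*17 = -183*(-4 + 3*6)*17 = -183*(-4 + 18)*17 = -183*14*17 = -2562*17 = -43554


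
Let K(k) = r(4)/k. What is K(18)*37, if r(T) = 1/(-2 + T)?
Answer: 37/36 ≈ 1.0278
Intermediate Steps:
K(k) = 1/(2*k) (K(k) = 1/((-2 + 4)*k) = 1/(2*k))
K(18)*37 = ((½)/18)*37 = ((½)*(1/18))*37 = (1/36)*37 = 37/36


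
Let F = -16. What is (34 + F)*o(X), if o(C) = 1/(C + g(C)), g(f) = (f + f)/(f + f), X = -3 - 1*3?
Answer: -18/5 ≈ -3.6000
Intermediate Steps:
X = -6 (X = -3 - 3 = -6)
g(f) = 1 (g(f) = (2*f)/((2*f)) = (2*f)*(1/(2*f)) = 1)
o(C) = 1/(1 + C) (o(C) = 1/(C + 1) = 1/(1 + C))
(34 + F)*o(X) = (34 - 16)/(1 - 6) = 18/(-5) = 18*(-1/5) = -18/5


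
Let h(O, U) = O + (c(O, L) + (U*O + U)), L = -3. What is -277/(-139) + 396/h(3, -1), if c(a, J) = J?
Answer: -13484/139 ≈ -97.007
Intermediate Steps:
h(O, U) = -3 + O + U + O*U (h(O, U) = O + (-3 + (U*O + U)) = O + (-3 + (O*U + U)) = O + (-3 + (U + O*U)) = O + (-3 + U + O*U) = -3 + O + U + O*U)
-277/(-139) + 396/h(3, -1) = -277/(-139) + 396/(-3 + 3 - 1 + 3*(-1)) = -277*(-1/139) + 396/(-3 + 3 - 1 - 3) = 277/139 + 396/(-4) = 277/139 + 396*(-¼) = 277/139 - 99 = -13484/139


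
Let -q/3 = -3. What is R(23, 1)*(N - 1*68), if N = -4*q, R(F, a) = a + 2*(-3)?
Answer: 520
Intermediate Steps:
R(F, a) = -6 + a (R(F, a) = a - 6 = -6 + a)
q = 9 (q = -3*(-3) = 9)
N = -36 (N = -4*9 = -36)
R(23, 1)*(N - 1*68) = (-6 + 1)*(-36 - 1*68) = -5*(-36 - 68) = -5*(-104) = 520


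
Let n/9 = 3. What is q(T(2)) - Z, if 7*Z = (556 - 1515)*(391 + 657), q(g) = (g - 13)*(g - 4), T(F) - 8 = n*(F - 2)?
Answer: 143556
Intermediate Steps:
n = 27 (n = 9*3 = 27)
T(F) = -46 + 27*F (T(F) = 8 + 27*(F - 2) = 8 + 27*(-2 + F) = 8 + (-54 + 27*F) = -46 + 27*F)
q(g) = (-13 + g)*(-4 + g)
Z = -143576 (Z = ((556 - 1515)*(391 + 657))/7 = (-959*1048)/7 = (⅐)*(-1005032) = -143576)
q(T(2)) - Z = (52 + (-46 + 27*2)² - 17*(-46 + 27*2)) - 1*(-143576) = (52 + (-46 + 54)² - 17*(-46 + 54)) + 143576 = (52 + 8² - 17*8) + 143576 = (52 + 64 - 136) + 143576 = -20 + 143576 = 143556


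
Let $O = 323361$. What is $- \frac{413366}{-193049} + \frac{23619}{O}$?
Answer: $\frac{46075355819}{20808172563} \approx 2.2143$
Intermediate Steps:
$- \frac{413366}{-193049} + \frac{23619}{O} = - \frac{413366}{-193049} + \frac{23619}{323361} = \left(-413366\right) \left(- \frac{1}{193049}\right) + 23619 \cdot \frac{1}{323361} = \frac{413366}{193049} + \frac{7873}{107787} = \frac{46075355819}{20808172563}$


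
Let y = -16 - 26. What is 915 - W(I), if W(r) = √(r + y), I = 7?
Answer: 915 - I*√35 ≈ 915.0 - 5.9161*I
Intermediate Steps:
y = -42
W(r) = √(-42 + r) (W(r) = √(r - 42) = √(-42 + r))
915 - W(I) = 915 - √(-42 + 7) = 915 - √(-35) = 915 - I*√35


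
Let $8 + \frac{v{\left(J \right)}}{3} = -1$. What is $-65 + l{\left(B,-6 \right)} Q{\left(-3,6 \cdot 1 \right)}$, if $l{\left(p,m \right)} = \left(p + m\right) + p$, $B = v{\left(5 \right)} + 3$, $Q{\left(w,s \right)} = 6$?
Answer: $-389$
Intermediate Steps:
$v{\left(J \right)} = -27$ ($v{\left(J \right)} = -24 + 3 \left(-1\right) = -24 - 3 = -27$)
$B = -24$ ($B = -27 + 3 = -24$)
$l{\left(p,m \right)} = m + 2 p$ ($l{\left(p,m \right)} = \left(m + p\right) + p = m + 2 p$)
$-65 + l{\left(B,-6 \right)} Q{\left(-3,6 \cdot 1 \right)} = -65 + \left(-6 + 2 \left(-24\right)\right) 6 = -65 + \left(-6 - 48\right) 6 = -65 - 324 = -389$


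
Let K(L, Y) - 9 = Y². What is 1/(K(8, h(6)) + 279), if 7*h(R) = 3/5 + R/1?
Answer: 1225/353889 ≈ 0.0034615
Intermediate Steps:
h(R) = 3/35 + R/7 (h(R) = (3/5 + R/1)/7 = (3*(⅕) + R*1)/7 = (⅗ + R)/7 = 3/35 + R/7)
K(L, Y) = 9 + Y²
1/(K(8, h(6)) + 279) = 1/((9 + (3/35 + (⅐)*6)²) + 279) = 1/((9 + (3/35 + 6/7)²) + 279) = 1/((9 + (33/35)²) + 279) = 1/((9 + 1089/1225) + 279) = 1/(12114/1225 + 279) = 1/(353889/1225) = 1225/353889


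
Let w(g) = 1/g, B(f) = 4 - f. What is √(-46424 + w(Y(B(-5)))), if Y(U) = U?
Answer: I*√417815/3 ≈ 215.46*I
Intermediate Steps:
√(-46424 + w(Y(B(-5)))) = √(-46424 + 1/(4 - 1*(-5))) = √(-46424 + 1/(4 + 5)) = √(-46424 + 1/9) = √(-46424 + ⅑) = √(-417815/9) = I*√417815/3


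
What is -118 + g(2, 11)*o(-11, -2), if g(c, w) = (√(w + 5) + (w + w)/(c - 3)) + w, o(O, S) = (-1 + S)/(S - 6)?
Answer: -965/8 ≈ -120.63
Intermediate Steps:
o(O, S) = (-1 + S)/(-6 + S)
g(c, w) = w + √(5 + w) + 2*w/(-3 + c) (g(c, w) = (√(5 + w) + (2*w)/(-3 + c)) + w = (√(5 + w) + 2*w/(-3 + c)) + w = w + √(5 + w) + 2*w/(-3 + c))
-118 + g(2, 11)*o(-11, -2) = -118 + ((-1*11 - 3*√(5 + 11) + 2*11 + 2*√(5 + 11))/(-3 + 2))*((-1 - 2)/(-6 - 2)) = -118 + ((-11 - 3*√16 + 22 + 2*√16)/(-1))*(-3/(-8)) = -118 + (-(-11 - 3*4 + 22 + 2*4))*(-⅛*(-3)) = -118 - (-11 - 12 + 22 + 8)*(3/8) = -118 - 1*7*(3/8) = -118 - 7*3/8 = -118 - 21/8 = -965/8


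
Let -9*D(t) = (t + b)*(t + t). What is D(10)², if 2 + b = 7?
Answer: 10000/9 ≈ 1111.1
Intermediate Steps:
b = 5 (b = -2 + 7 = 5)
D(t) = -2*t*(5 + t)/9 (D(t) = -(t + 5)*(t + t)/9 = -(5 + t)*2*t/9 = -2*t*(5 + t)/9)
D(10)² = (-2/9*10*(5 + 10))² = (-2/9*10*15)² = (-100/3)² = 10000/9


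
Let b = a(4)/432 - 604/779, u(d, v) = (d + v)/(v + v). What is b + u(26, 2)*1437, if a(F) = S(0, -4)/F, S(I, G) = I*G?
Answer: 7835357/779 ≈ 10058.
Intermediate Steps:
S(I, G) = G*I
u(d, v) = (d + v)/(2*v) (u(d, v) = (d + v)/((2*v)) = (d + v)*(1/(2*v)) = (d + v)/(2*v))
a(F) = 0 (a(F) = (-4*0)/F = 0/F = 0)
b = -604/779 (b = 0/432 - 604/779 = 0*(1/432) - 604*1/779 = 0 - 604/779 = -604/779 ≈ -0.77535)
b + u(26, 2)*1437 = -604/779 + ((½)*(26 + 2)/2)*1437 = -604/779 + ((½)*(½)*28)*1437 = -604/779 + 7*1437 = -604/779 + 10059 = 7835357/779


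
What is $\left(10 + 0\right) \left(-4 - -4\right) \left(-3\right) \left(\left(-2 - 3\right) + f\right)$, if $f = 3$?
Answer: $0$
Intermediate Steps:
$\left(10 + 0\right) \left(-4 - -4\right) \left(-3\right) \left(\left(-2 - 3\right) + f\right) = \left(10 + 0\right) \left(-4 - -4\right) \left(-3\right) \left(\left(-2 - 3\right) + 3\right) = 10 \left(-4 + 4\right) \left(-3\right) \left(-5 + 3\right) = 10 \cdot 0 \left(-3\right) \left(-2\right) = 10 \cdot 0 \left(-2\right) = 10 \cdot 0 = 0$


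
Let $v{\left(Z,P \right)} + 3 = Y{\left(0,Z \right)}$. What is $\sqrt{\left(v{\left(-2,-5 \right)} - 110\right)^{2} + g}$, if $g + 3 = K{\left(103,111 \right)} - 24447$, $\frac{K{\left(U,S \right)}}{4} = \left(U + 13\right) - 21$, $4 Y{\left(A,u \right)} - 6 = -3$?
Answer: $\frac{3 i \sqrt{20391}}{4} \approx 107.1 i$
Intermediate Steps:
$Y{\left(A,u \right)} = \frac{3}{4}$ ($Y{\left(A,u \right)} = \frac{3}{2} + \frac{1}{4} \left(-3\right) = \frac{3}{2} - \frac{3}{4} = \frac{3}{4}$)
$K{\left(U,S \right)} = -32 + 4 U$ ($K{\left(U,S \right)} = 4 \left(\left(U + 13\right) - 21\right) = 4 \left(\left(13 + U\right) - 21\right) = 4 \left(-8 + U\right) = -32 + 4 U$)
$v{\left(Z,P \right)} = - \frac{9}{4}$ ($v{\left(Z,P \right)} = -3 + \frac{3}{4} = - \frac{9}{4}$)
$g = -24070$ ($g = -3 + \left(\left(-32 + 4 \cdot 103\right) - 24447\right) = -3 + \left(\left(-32 + 412\right) - 24447\right) = -3 + \left(380 - 24447\right) = -3 - 24067 = -24070$)
$\sqrt{\left(v{\left(-2,-5 \right)} - 110\right)^{2} + g} = \sqrt{\left(- \frac{9}{4} - 110\right)^{2} - 24070} = \sqrt{\left(- \frac{449}{4}\right)^{2} - 24070} = \sqrt{\frac{201601}{16} - 24070} = \sqrt{- \frac{183519}{16}} = \frac{3 i \sqrt{20391}}{4}$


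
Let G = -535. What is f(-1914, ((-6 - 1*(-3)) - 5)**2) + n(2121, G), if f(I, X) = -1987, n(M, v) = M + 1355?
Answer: 1489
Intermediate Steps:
n(M, v) = 1355 + M
f(-1914, ((-6 - 1*(-3)) - 5)**2) + n(2121, G) = -1987 + (1355 + 2121) = -1987 + 3476 = 1489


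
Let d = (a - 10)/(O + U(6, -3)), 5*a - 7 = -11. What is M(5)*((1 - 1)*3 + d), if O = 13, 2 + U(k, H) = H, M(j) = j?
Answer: -27/4 ≈ -6.7500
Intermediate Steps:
a = -⅘ (a = 7/5 + (⅕)*(-11) = 7/5 - 11/5 = -⅘ ≈ -0.80000)
U(k, H) = -2 + H
d = -27/20 (d = (-⅘ - 10)/(13 + (-2 - 3)) = -54/(5*(13 - 5)) = -54/5/8 = -54/5*⅛ = -27/20 ≈ -1.3500)
M(5)*((1 - 1)*3 + d) = 5*((1 - 1)*3 - 27/20) = 5*(0*3 - 27/20) = 5*(0 - 27/20) = 5*(-27/20) = -27/4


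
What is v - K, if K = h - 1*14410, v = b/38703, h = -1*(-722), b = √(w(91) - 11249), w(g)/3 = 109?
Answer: 13688 + I*√10922/38703 ≈ 13688.0 + 0.0027003*I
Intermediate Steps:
w(g) = 327 (w(g) = 3*109 = 327)
b = I*√10922 (b = √(327 - 11249) = √(-10922) = I*√10922 ≈ 104.51*I)
h = 722
v = I*√10922/38703 (v = (I*√10922)/38703 = (I*√10922)*(1/38703) = I*√10922/38703 ≈ 0.0027003*I)
K = -13688 (K = 722 - 1*14410 = 722 - 14410 = -13688)
v - K = I*√10922/38703 - 1*(-13688) = I*√10922/38703 + 13688 = 13688 + I*√10922/38703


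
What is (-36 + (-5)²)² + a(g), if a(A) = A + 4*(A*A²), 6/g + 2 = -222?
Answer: 42489637/351232 ≈ 120.97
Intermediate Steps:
g = -3/112 (g = 6/(-2 - 222) = 6/(-224) = 6*(-1/224) = -3/112 ≈ -0.026786)
a(A) = A + 4*A³
(-36 + (-5)²)² + a(g) = (-36 + (-5)²)² + (-3/112 + 4*(-3/112)³) = (-36 + 25)² + (-3/112 + 4*(-27/1404928)) = (-11)² + (-3/112 - 27/351232) = 121 - 9435/351232 = 42489637/351232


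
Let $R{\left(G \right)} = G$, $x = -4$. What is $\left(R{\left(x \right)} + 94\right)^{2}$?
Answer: $8100$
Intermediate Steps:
$\left(R{\left(x \right)} + 94\right)^{2} = \left(-4 + 94\right)^{2} = 90^{2} = 8100$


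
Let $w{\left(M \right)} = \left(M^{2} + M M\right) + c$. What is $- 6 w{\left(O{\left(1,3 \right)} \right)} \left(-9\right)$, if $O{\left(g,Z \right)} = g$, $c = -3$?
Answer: $-54$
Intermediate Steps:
$w{\left(M \right)} = -3 + 2 M^{2}$ ($w{\left(M \right)} = \left(M^{2} + M M\right) - 3 = \left(M^{2} + M^{2}\right) - 3 = 2 M^{2} - 3 = -3 + 2 M^{2}$)
$- 6 w{\left(O{\left(1,3 \right)} \right)} \left(-9\right) = - 6 \left(-3 + 2 \cdot 1^{2}\right) \left(-9\right) = - 6 \left(-3 + 2 \cdot 1\right) \left(-9\right) = - 6 \left(-3 + 2\right) \left(-9\right) = \left(-6\right) \left(-1\right) \left(-9\right) = 6 \left(-9\right) = -54$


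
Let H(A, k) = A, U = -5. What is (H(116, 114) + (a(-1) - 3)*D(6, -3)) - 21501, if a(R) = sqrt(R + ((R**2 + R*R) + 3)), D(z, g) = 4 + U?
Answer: -21384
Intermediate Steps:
D(z, g) = -1 (D(z, g) = 4 - 5 = -1)
a(R) = sqrt(3 + R + 2*R**2) (a(R) = sqrt(R + ((R**2 + R**2) + 3)) = sqrt(R + (2*R**2 + 3)) = sqrt(R + (3 + 2*R**2)) = sqrt(3 + R + 2*R**2))
(H(116, 114) + (a(-1) - 3)*D(6, -3)) - 21501 = (116 + (sqrt(3 - 1 + 2*(-1)**2) - 3)*(-1)) - 21501 = (116 + (sqrt(3 - 1 + 2*1) - 3)*(-1)) - 21501 = (116 + (sqrt(3 - 1 + 2) - 3)*(-1)) - 21501 = (116 + (sqrt(4) - 3)*(-1)) - 21501 = (116 + (2 - 3)*(-1)) - 21501 = (116 - 1*(-1)) - 21501 = (116 + 1) - 21501 = 117 - 21501 = -21384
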